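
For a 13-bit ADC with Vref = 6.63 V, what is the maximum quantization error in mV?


The maximum quantization error is +/- LSB/2.
LSB = Vref / 2^n = 6.63 / 8192 = 0.00080933 V
Max error = LSB / 2 = 0.00080933 / 2 = 0.00040466 V
Max error = 0.4047 mV

0.4047 mV


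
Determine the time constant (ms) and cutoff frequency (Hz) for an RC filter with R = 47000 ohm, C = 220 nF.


Time constant: tau = R * C.
tau = 47000 * 2.20e-07 = 0.01034 s
tau = 10.34 ms
Cutoff frequency: fc = 1 / (2*pi*R*C).
fc = 1 / (2*pi*0.01034) = 15.39 Hz

tau = 10.34 ms, fc = 15.39 Hz


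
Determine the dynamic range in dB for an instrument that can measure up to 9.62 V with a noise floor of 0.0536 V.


Dynamic range = 20 * log10(Vmax / Vnoise).
DR = 20 * log10(9.62 / 0.0536)
DR = 20 * log10(179.48)
DR = 45.08 dB

45.08 dB


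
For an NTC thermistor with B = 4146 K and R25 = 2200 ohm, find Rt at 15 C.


NTC thermistor equation: Rt = R25 * exp(B * (1/T - 1/T25)).
T in Kelvin: 288.15 K, T25 = 298.15 K
1/T - 1/T25 = 1/288.15 - 1/298.15 = 0.0001164
B * (1/T - 1/T25) = 4146 * 0.0001164 = 0.4826
Rt = 2200 * exp(0.4826) = 3564.6 ohm

3564.6 ohm


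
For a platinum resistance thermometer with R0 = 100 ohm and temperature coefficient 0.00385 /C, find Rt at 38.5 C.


The RTD equation: Rt = R0 * (1 + alpha * T).
Rt = 100 * (1 + 0.00385 * 38.5)
Rt = 100 * (1 + 0.148225)
Rt = 100 * 1.148225
Rt = 114.823 ohm

114.823 ohm


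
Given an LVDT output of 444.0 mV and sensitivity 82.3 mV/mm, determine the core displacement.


Displacement = Vout / sensitivity.
d = 444.0 / 82.3
d = 5.395 mm

5.395 mm


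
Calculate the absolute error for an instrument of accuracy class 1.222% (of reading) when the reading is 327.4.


Absolute error = (accuracy% / 100) * reading.
Error = (1.222 / 100) * 327.4
Error = 0.01222 * 327.4
Error = 4.0008

4.0008


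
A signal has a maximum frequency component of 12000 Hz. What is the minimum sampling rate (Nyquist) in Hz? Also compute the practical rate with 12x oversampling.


By Nyquist theorem, fs_min = 2 * fmax.
fs_min = 2 * 12000 = 24000 Hz
Practical rate = 12 * fs_min = 12 * 24000 = 288000 Hz

fs_min = 24000 Hz, fs_practical = 288000 Hz


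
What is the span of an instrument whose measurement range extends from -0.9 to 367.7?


Span = upper range - lower range.
Span = 367.7 - (-0.9)
Span = 368.6

368.6


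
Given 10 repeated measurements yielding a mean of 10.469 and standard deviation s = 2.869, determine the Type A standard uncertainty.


The standard uncertainty for Type A evaluation is u = s / sqrt(n).
u = 2.869 / sqrt(10)
u = 2.869 / 3.1623
u = 0.9073

0.9073


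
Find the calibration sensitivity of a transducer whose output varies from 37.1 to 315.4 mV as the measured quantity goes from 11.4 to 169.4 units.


Sensitivity = (y2 - y1) / (x2 - x1).
S = (315.4 - 37.1) / (169.4 - 11.4)
S = 278.3 / 158.0
S = 1.7614 mV/unit

1.7614 mV/unit


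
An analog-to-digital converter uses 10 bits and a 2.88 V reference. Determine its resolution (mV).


The resolution (LSB) of an ADC is Vref / 2^n.
LSB = 2.88 / 2^10
LSB = 2.88 / 1024
LSB = 0.0028125 V = 2.8125 mV

2.8125 mV


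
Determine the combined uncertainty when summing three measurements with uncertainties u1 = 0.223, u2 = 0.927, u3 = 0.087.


For a sum of independent quantities, uc = sqrt(u1^2 + u2^2 + u3^2).
uc = sqrt(0.223^2 + 0.927^2 + 0.087^2)
uc = sqrt(0.049729 + 0.859329 + 0.007569)
uc = 0.9574

0.9574


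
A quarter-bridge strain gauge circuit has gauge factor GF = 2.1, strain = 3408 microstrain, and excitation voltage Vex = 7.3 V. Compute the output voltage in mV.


Quarter bridge output: Vout = (GF * epsilon * Vex) / 4.
Vout = (2.1 * 3408e-6 * 7.3) / 4
Vout = 0.05224464 / 4 V
Vout = 0.01306116 V = 13.0612 mV

13.0612 mV


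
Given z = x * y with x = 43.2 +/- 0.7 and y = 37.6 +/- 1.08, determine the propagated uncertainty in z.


For a product z = x*y, the relative uncertainty is:
uz/z = sqrt((ux/x)^2 + (uy/y)^2)
Relative uncertainties: ux/x = 0.7/43.2 = 0.016204
uy/y = 1.08/37.6 = 0.028723
z = 43.2 * 37.6 = 1624.3
uz = 1624.3 * sqrt(0.016204^2 + 0.028723^2) = 53.568

53.568


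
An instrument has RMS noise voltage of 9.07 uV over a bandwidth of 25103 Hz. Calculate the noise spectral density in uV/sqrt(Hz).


Noise spectral density = Vrms / sqrt(BW).
NSD = 9.07 / sqrt(25103)
NSD = 9.07 / 158.4393
NSD = 0.0572 uV/sqrt(Hz)

0.0572 uV/sqrt(Hz)


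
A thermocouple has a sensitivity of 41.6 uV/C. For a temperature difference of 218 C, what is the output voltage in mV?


The thermocouple output V = sensitivity * dT.
V = 41.6 uV/C * 218 C
V = 9068.8 uV
V = 9.069 mV

9.069 mV


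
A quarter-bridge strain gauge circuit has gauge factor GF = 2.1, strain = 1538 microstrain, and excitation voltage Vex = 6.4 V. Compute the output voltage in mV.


Quarter bridge output: Vout = (GF * epsilon * Vex) / 4.
Vout = (2.1 * 1538e-6 * 6.4) / 4
Vout = 0.02067072 / 4 V
Vout = 0.00516768 V = 5.1677 mV

5.1677 mV


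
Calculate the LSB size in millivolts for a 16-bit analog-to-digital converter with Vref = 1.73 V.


The resolution (LSB) of an ADC is Vref / 2^n.
LSB = 1.73 / 2^16
LSB = 1.73 / 65536
LSB = 2.64e-05 V = 0.02639771 mV

0.02639771 mV


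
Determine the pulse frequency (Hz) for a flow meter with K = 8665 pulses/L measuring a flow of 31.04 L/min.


Frequency = K * Q / 60 (converting L/min to L/s).
f = 8665 * 31.04 / 60
f = 268961.6 / 60
f = 4482.69 Hz

4482.69 Hz


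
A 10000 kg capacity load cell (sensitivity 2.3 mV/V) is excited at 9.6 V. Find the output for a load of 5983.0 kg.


Vout = rated_output * Vex * (load / capacity).
Vout = 2.3 * 9.6 * (5983.0 / 10000)
Vout = 2.3 * 9.6 * 0.5983
Vout = 13.21 mV

13.21 mV


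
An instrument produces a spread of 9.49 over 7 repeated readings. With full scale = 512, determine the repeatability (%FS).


Repeatability = (spread / full scale) * 100%.
R = (9.49 / 512) * 100
R = 1.854 %FS

1.854 %FS


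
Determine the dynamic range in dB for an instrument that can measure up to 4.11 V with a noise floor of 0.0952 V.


Dynamic range = 20 * log10(Vmax / Vnoise).
DR = 20 * log10(4.11 / 0.0952)
DR = 20 * log10(43.17)
DR = 32.7 dB

32.7 dB


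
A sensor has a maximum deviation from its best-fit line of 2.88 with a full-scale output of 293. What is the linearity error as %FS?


Linearity error = (max deviation / full scale) * 100%.
Linearity = (2.88 / 293) * 100
Linearity = 0.983 %FS

0.983 %FS


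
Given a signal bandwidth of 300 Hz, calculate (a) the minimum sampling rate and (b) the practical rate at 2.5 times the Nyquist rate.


By Nyquist theorem, fs_min = 2 * fmax.
fs_min = 2 * 300 = 600 Hz
Practical rate = 2.5 * fs_min = 2.5 * 600 = 1500 Hz

fs_min = 600 Hz, fs_practical = 1500 Hz


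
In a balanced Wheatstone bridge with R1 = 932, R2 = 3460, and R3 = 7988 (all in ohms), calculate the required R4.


At balance: R1*R4 = R2*R3, so R4 = R2*R3/R1.
R4 = 3460 * 7988 / 932
R4 = 27638480 / 932
R4 = 29655.02 ohm

29655.02 ohm


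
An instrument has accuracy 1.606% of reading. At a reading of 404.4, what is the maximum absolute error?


Absolute error = (accuracy% / 100) * reading.
Error = (1.606 / 100) * 404.4
Error = 0.01606 * 404.4
Error = 6.4947

6.4947


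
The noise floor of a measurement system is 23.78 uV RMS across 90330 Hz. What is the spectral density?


Noise spectral density = Vrms / sqrt(BW).
NSD = 23.78 / sqrt(90330)
NSD = 23.78 / 300.5495
NSD = 0.0791 uV/sqrt(Hz)

0.0791 uV/sqrt(Hz)


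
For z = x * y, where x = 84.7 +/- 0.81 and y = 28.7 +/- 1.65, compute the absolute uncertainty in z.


For a product z = x*y, the relative uncertainty is:
uz/z = sqrt((ux/x)^2 + (uy/y)^2)
Relative uncertainties: ux/x = 0.81/84.7 = 0.009563
uy/y = 1.65/28.7 = 0.057491
z = 84.7 * 28.7 = 2430.9
uz = 2430.9 * sqrt(0.009563^2 + 0.057491^2) = 141.675

141.675


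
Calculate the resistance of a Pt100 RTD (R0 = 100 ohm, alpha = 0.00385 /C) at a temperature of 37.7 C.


The RTD equation: Rt = R0 * (1 + alpha * T).
Rt = 100 * (1 + 0.00385 * 37.7)
Rt = 100 * (1 + 0.145145)
Rt = 100 * 1.145145
Rt = 114.515 ohm

114.515 ohm


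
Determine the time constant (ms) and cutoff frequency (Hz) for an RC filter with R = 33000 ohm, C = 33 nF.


Time constant: tau = R * C.
tau = 33000 * 3.30e-08 = 0.001089 s
tau = 1.089 ms
Cutoff frequency: fc = 1 / (2*pi*R*C).
fc = 1 / (2*pi*0.001089) = 146.15 Hz

tau = 1.089 ms, fc = 146.15 Hz


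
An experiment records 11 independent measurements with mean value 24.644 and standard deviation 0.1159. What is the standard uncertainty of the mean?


The standard uncertainty for Type A evaluation is u = s / sqrt(n).
u = 0.1159 / sqrt(11)
u = 0.1159 / 3.3166
u = 0.0349

0.0349


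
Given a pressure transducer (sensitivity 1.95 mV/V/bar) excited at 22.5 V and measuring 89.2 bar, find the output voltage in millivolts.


Output = sensitivity * Vex * P.
Vout = 1.95 * 22.5 * 89.2
Vout = 43.875 * 89.2
Vout = 3913.65 mV

3913.65 mV


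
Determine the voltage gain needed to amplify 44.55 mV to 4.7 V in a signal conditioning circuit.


Gain = Vout / Vin (converting to same units).
G = 4.7 V / 44.55 mV
G = 4700.0 mV / 44.55 mV
G = 105.5

105.5


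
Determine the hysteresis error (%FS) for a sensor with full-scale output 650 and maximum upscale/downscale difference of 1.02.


Hysteresis = (max difference / full scale) * 100%.
H = (1.02 / 650) * 100
H = 0.157 %FS

0.157 %FS


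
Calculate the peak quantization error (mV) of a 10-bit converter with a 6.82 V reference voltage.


The maximum quantization error is +/- LSB/2.
LSB = Vref / 2^n = 6.82 / 1024 = 0.00666016 V
Max error = LSB / 2 = 0.00666016 / 2 = 0.00333008 V
Max error = 3.3301 mV

3.3301 mV


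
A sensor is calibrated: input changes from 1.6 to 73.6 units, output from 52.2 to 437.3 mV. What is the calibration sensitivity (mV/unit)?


Sensitivity = (y2 - y1) / (x2 - x1).
S = (437.3 - 52.2) / (73.6 - 1.6)
S = 385.1 / 72.0
S = 5.3486 mV/unit

5.3486 mV/unit


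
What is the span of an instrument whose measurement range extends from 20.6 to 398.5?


Span = upper range - lower range.
Span = 398.5 - (20.6)
Span = 377.9

377.9


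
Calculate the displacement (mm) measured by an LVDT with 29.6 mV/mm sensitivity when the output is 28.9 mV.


Displacement = Vout / sensitivity.
d = 28.9 / 29.6
d = 0.976 mm

0.976 mm


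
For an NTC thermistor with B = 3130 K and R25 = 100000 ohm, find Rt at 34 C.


NTC thermistor equation: Rt = R25 * exp(B * (1/T - 1/T25)).
T in Kelvin: 307.15 K, T25 = 298.15 K
1/T - 1/T25 = 1/307.15 - 1/298.15 = -9.828e-05
B * (1/T - 1/T25) = 3130 * -9.828e-05 = -0.3076
Rt = 100000 * exp(-0.3076) = 73520.1 ohm

73520.1 ohm


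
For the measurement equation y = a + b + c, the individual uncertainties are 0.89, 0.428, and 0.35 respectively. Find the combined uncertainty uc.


For a sum of independent quantities, uc = sqrt(u1^2 + u2^2 + u3^2).
uc = sqrt(0.89^2 + 0.428^2 + 0.35^2)
uc = sqrt(0.7921 + 0.183184 + 0.1225)
uc = 1.0478

1.0478


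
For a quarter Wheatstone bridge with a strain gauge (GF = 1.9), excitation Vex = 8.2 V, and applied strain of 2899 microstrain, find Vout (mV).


Quarter bridge output: Vout = (GF * epsilon * Vex) / 4.
Vout = (1.9 * 2899e-6 * 8.2) / 4
Vout = 0.04516642 / 4 V
Vout = 0.0112916 V = 11.2916 mV

11.2916 mV


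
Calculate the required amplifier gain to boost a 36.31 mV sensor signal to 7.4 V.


Gain = Vout / Vin (converting to same units).
G = 7.4 V / 36.31 mV
G = 7400.0 mV / 36.31 mV
G = 203.8

203.8


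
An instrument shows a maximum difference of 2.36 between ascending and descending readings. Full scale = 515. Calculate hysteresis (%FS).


Hysteresis = (max difference / full scale) * 100%.
H = (2.36 / 515) * 100
H = 0.458 %FS

0.458 %FS


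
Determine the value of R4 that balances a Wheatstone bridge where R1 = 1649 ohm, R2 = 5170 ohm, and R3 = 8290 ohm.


At balance: R1*R4 = R2*R3, so R4 = R2*R3/R1.
R4 = 5170 * 8290 / 1649
R4 = 42859300 / 1649
R4 = 25991.09 ohm

25991.09 ohm


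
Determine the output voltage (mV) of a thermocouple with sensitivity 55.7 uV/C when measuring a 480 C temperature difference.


The thermocouple output V = sensitivity * dT.
V = 55.7 uV/C * 480 C
V = 26736.0 uV
V = 26.736 mV

26.736 mV


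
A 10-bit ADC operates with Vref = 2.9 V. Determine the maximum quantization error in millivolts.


The maximum quantization error is +/- LSB/2.
LSB = Vref / 2^n = 2.9 / 1024 = 0.00283203 V
Max error = LSB / 2 = 0.00283203 / 2 = 0.00141602 V
Max error = 1.416 mV

1.416 mV


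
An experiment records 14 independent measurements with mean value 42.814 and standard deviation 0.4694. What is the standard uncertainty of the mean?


The standard uncertainty for Type A evaluation is u = s / sqrt(n).
u = 0.4694 / sqrt(14)
u = 0.4694 / 3.7417
u = 0.1255

0.1255


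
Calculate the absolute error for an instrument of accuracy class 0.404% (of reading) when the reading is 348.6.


Absolute error = (accuracy% / 100) * reading.
Error = (0.404 / 100) * 348.6
Error = 0.00404 * 348.6
Error = 1.4083

1.4083


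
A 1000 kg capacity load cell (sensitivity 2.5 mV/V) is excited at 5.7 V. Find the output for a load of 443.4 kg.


Vout = rated_output * Vex * (load / capacity).
Vout = 2.5 * 5.7 * (443.4 / 1000)
Vout = 2.5 * 5.7 * 0.4434
Vout = 6.318 mV

6.318 mV


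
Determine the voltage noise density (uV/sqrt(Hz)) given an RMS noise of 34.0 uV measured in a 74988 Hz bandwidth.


Noise spectral density = Vrms / sqrt(BW).
NSD = 34.0 / sqrt(74988)
NSD = 34.0 / 273.8394
NSD = 0.1242 uV/sqrt(Hz)

0.1242 uV/sqrt(Hz)


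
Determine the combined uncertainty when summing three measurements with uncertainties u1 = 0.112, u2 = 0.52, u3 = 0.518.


For a sum of independent quantities, uc = sqrt(u1^2 + u2^2 + u3^2).
uc = sqrt(0.112^2 + 0.52^2 + 0.518^2)
uc = sqrt(0.012544 + 0.2704 + 0.268324)
uc = 0.7425

0.7425


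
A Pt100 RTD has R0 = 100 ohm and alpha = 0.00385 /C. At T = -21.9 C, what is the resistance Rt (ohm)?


The RTD equation: Rt = R0 * (1 + alpha * T).
Rt = 100 * (1 + 0.00385 * -21.9)
Rt = 100 * (1 + -0.084315)
Rt = 100 * 0.915685
Rt = 91.569 ohm

91.569 ohm


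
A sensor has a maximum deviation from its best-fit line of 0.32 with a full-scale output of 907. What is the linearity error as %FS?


Linearity error = (max deviation / full scale) * 100%.
Linearity = (0.32 / 907) * 100
Linearity = 0.035 %FS

0.035 %FS


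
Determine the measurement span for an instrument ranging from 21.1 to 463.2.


Span = upper range - lower range.
Span = 463.2 - (21.1)
Span = 442.1

442.1


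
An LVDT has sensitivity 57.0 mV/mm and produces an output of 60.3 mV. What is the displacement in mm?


Displacement = Vout / sensitivity.
d = 60.3 / 57.0
d = 1.058 mm

1.058 mm


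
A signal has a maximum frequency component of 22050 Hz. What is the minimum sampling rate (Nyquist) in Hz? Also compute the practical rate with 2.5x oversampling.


By Nyquist theorem, fs_min = 2 * fmax.
fs_min = 2 * 22050 = 44100 Hz
Practical rate = 2.5 * fs_min = 2.5 * 44100 = 110250 Hz

fs_min = 44100 Hz, fs_practical = 110250 Hz


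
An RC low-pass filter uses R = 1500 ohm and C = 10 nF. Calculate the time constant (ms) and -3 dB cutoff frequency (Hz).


Time constant: tau = R * C.
tau = 1500 * 1.00e-08 = 1.5e-05 s
tau = 0.015 ms
Cutoff frequency: fc = 1 / (2*pi*R*C).
fc = 1 / (2*pi*1.5e-05) = 10610.33 Hz

tau = 0.015 ms, fc = 10610.33 Hz


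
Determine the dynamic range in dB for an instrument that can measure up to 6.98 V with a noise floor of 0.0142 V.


Dynamic range = 20 * log10(Vmax / Vnoise).
DR = 20 * log10(6.98 / 0.0142)
DR = 20 * log10(491.55)
DR = 53.83 dB

53.83 dB


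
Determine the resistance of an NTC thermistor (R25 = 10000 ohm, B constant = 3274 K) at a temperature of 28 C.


NTC thermistor equation: Rt = R25 * exp(B * (1/T - 1/T25)).
T in Kelvin: 301.15 K, T25 = 298.15 K
1/T - 1/T25 = 1/301.15 - 1/298.15 = -3.341e-05
B * (1/T - 1/T25) = 3274 * -3.341e-05 = -0.1094
Rt = 10000 * exp(-0.1094) = 8963.8 ohm

8963.8 ohm


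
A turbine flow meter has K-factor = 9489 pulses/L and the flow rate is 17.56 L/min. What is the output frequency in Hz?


Frequency = K * Q / 60 (converting L/min to L/s).
f = 9489 * 17.56 / 60
f = 166626.84 / 60
f = 2777.11 Hz

2777.11 Hz


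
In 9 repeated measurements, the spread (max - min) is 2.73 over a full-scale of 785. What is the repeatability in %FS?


Repeatability = (spread / full scale) * 100%.
R = (2.73 / 785) * 100
R = 0.348 %FS

0.348 %FS


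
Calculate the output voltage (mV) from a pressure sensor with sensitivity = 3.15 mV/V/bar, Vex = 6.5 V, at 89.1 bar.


Output = sensitivity * Vex * P.
Vout = 3.15 * 6.5 * 89.1
Vout = 20.475 * 89.1
Vout = 1824.32 mV

1824.32 mV


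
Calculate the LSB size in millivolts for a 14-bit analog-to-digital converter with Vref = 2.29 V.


The resolution (LSB) of an ADC is Vref / 2^n.
LSB = 2.29 / 2^14
LSB = 2.29 / 16384
LSB = 0.00013977 V = 0.13977051 mV

0.13977051 mV


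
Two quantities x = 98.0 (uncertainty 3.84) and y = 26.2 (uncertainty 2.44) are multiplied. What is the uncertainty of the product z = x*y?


For a product z = x*y, the relative uncertainty is:
uz/z = sqrt((ux/x)^2 + (uy/y)^2)
Relative uncertainties: ux/x = 3.84/98.0 = 0.039184
uy/y = 2.44/26.2 = 0.09313
z = 98.0 * 26.2 = 2567.6
uz = 2567.6 * sqrt(0.039184^2 + 0.09313^2) = 259.423

259.423


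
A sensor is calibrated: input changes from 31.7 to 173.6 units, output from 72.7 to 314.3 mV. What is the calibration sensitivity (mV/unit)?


Sensitivity = (y2 - y1) / (x2 - x1).
S = (314.3 - 72.7) / (173.6 - 31.7)
S = 241.6 / 141.9
S = 1.7026 mV/unit

1.7026 mV/unit


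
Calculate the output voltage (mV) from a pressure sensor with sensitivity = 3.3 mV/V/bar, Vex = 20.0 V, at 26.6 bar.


Output = sensitivity * Vex * P.
Vout = 3.3 * 20.0 * 26.6
Vout = 66.0 * 26.6
Vout = 1755.6 mV

1755.6 mV


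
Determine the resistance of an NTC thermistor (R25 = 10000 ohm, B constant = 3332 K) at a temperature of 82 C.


NTC thermistor equation: Rt = R25 * exp(B * (1/T - 1/T25)).
T in Kelvin: 355.15 K, T25 = 298.15 K
1/T - 1/T25 = 1/355.15 - 1/298.15 = -0.0005383
B * (1/T - 1/T25) = 3332 * -0.0005383 = -1.7936
Rt = 10000 * exp(-1.7936) = 1663.5 ohm

1663.5 ohm


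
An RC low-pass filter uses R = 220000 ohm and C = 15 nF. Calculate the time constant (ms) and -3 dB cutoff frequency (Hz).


Time constant: tau = R * C.
tau = 220000 * 1.50e-08 = 0.0033 s
tau = 3.3 ms
Cutoff frequency: fc = 1 / (2*pi*R*C).
fc = 1 / (2*pi*0.0033) = 48.23 Hz

tau = 3.3 ms, fc = 48.23 Hz


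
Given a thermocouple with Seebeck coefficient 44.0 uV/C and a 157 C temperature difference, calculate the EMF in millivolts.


The thermocouple output V = sensitivity * dT.
V = 44.0 uV/C * 157 C
V = 6908.0 uV
V = 6.908 mV

6.908 mV


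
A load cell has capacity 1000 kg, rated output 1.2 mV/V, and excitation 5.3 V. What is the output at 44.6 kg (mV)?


Vout = rated_output * Vex * (load / capacity).
Vout = 1.2 * 5.3 * (44.6 / 1000)
Vout = 1.2 * 5.3 * 0.0446
Vout = 0.284 mV

0.284 mV


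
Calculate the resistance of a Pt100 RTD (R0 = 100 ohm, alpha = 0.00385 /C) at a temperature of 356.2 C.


The RTD equation: Rt = R0 * (1 + alpha * T).
Rt = 100 * (1 + 0.00385 * 356.2)
Rt = 100 * (1 + 1.37137)
Rt = 100 * 2.37137
Rt = 237.137 ohm

237.137 ohm


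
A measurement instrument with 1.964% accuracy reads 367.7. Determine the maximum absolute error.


Absolute error = (accuracy% / 100) * reading.
Error = (1.964 / 100) * 367.7
Error = 0.01964 * 367.7
Error = 7.2216

7.2216


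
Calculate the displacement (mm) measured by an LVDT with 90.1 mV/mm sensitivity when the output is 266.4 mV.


Displacement = Vout / sensitivity.
d = 266.4 / 90.1
d = 2.957 mm

2.957 mm


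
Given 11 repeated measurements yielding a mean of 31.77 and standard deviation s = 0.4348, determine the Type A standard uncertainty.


The standard uncertainty for Type A evaluation is u = s / sqrt(n).
u = 0.4348 / sqrt(11)
u = 0.4348 / 3.3166
u = 0.1311

0.1311


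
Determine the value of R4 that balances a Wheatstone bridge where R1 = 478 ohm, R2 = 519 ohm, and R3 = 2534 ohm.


At balance: R1*R4 = R2*R3, so R4 = R2*R3/R1.
R4 = 519 * 2534 / 478
R4 = 1315146 / 478
R4 = 2751.35 ohm

2751.35 ohm


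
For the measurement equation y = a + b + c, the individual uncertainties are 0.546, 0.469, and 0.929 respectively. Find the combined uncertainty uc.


For a sum of independent quantities, uc = sqrt(u1^2 + u2^2 + u3^2).
uc = sqrt(0.546^2 + 0.469^2 + 0.929^2)
uc = sqrt(0.298116 + 0.219961 + 0.863041)
uc = 1.1752

1.1752


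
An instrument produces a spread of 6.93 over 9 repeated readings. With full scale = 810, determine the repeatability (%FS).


Repeatability = (spread / full scale) * 100%.
R = (6.93 / 810) * 100
R = 0.856 %FS

0.856 %FS


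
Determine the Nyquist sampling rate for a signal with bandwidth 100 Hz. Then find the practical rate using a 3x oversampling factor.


By Nyquist theorem, fs_min = 2 * fmax.
fs_min = 2 * 100 = 200 Hz
Practical rate = 3 * fs_min = 3 * 200 = 600 Hz

fs_min = 200 Hz, fs_practical = 600 Hz


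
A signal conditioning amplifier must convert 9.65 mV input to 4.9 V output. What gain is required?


Gain = Vout / Vin (converting to same units).
G = 4.9 V / 9.65 mV
G = 4900.0 mV / 9.65 mV
G = 507.77

507.77


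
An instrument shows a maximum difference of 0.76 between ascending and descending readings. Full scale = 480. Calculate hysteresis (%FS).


Hysteresis = (max difference / full scale) * 100%.
H = (0.76 / 480) * 100
H = 0.158 %FS

0.158 %FS


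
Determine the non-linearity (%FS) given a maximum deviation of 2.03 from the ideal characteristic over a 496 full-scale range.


Linearity error = (max deviation / full scale) * 100%.
Linearity = (2.03 / 496) * 100
Linearity = 0.409 %FS

0.409 %FS


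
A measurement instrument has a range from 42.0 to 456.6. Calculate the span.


Span = upper range - lower range.
Span = 456.6 - (42.0)
Span = 414.6

414.6


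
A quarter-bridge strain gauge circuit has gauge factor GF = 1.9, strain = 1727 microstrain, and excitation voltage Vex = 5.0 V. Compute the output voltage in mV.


Quarter bridge output: Vout = (GF * epsilon * Vex) / 4.
Vout = (1.9 * 1727e-6 * 5.0) / 4
Vout = 0.0164065 / 4 V
Vout = 0.00410162 V = 4.1016 mV

4.1016 mV


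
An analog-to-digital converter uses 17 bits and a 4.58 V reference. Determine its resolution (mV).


The resolution (LSB) of an ADC is Vref / 2^n.
LSB = 4.58 / 2^17
LSB = 4.58 / 131072
LSB = 3.494e-05 V = 0.03494263 mV

0.03494263 mV


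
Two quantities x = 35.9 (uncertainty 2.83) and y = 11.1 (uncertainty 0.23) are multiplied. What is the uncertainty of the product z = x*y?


For a product z = x*y, the relative uncertainty is:
uz/z = sqrt((ux/x)^2 + (uy/y)^2)
Relative uncertainties: ux/x = 2.83/35.9 = 0.07883
uy/y = 0.23/11.1 = 0.020721
z = 35.9 * 11.1 = 398.5
uz = 398.5 * sqrt(0.07883^2 + 0.020721^2) = 32.48

32.48


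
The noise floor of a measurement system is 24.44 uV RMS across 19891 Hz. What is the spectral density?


Noise spectral density = Vrms / sqrt(BW).
NSD = 24.44 / sqrt(19891)
NSD = 24.44 / 141.0355
NSD = 0.1733 uV/sqrt(Hz)

0.1733 uV/sqrt(Hz)


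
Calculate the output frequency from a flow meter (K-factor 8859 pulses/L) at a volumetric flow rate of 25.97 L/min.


Frequency = K * Q / 60 (converting L/min to L/s).
f = 8859 * 25.97 / 60
f = 230068.23 / 60
f = 3834.47 Hz

3834.47 Hz


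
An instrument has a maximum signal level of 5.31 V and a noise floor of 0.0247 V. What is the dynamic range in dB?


Dynamic range = 20 * log10(Vmax / Vnoise).
DR = 20 * log10(5.31 / 0.0247)
DR = 20 * log10(214.98)
DR = 46.65 dB

46.65 dB


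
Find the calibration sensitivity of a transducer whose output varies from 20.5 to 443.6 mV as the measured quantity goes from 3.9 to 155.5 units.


Sensitivity = (y2 - y1) / (x2 - x1).
S = (443.6 - 20.5) / (155.5 - 3.9)
S = 423.1 / 151.6
S = 2.7909 mV/unit

2.7909 mV/unit


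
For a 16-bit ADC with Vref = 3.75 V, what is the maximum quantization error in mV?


The maximum quantization error is +/- LSB/2.
LSB = Vref / 2^n = 3.75 / 65536 = 5.722e-05 V
Max error = LSB / 2 = 5.722e-05 / 2 = 2.861e-05 V
Max error = 0.0286 mV

0.0286 mV


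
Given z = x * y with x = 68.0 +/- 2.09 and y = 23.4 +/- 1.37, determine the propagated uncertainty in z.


For a product z = x*y, the relative uncertainty is:
uz/z = sqrt((ux/x)^2 + (uy/y)^2)
Relative uncertainties: ux/x = 2.09/68.0 = 0.030735
uy/y = 1.37/23.4 = 0.058547
z = 68.0 * 23.4 = 1591.2
uz = 1591.2 * sqrt(0.030735^2 + 0.058547^2) = 105.217

105.217


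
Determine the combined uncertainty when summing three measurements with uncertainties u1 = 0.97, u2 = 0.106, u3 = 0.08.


For a sum of independent quantities, uc = sqrt(u1^2 + u2^2 + u3^2).
uc = sqrt(0.97^2 + 0.106^2 + 0.08^2)
uc = sqrt(0.9409 + 0.011236 + 0.0064)
uc = 0.979

0.979


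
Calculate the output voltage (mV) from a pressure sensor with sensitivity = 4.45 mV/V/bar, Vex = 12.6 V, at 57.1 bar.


Output = sensitivity * Vex * P.
Vout = 4.45 * 12.6 * 57.1
Vout = 56.07 * 57.1
Vout = 3201.6 mV

3201.6 mV


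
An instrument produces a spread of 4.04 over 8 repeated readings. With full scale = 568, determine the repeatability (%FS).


Repeatability = (spread / full scale) * 100%.
R = (4.04 / 568) * 100
R = 0.711 %FS

0.711 %FS


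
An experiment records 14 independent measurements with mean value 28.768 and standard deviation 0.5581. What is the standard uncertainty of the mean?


The standard uncertainty for Type A evaluation is u = s / sqrt(n).
u = 0.5581 / sqrt(14)
u = 0.5581 / 3.7417
u = 0.1492

0.1492


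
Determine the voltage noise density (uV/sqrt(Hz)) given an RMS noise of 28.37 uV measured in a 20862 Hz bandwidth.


Noise spectral density = Vrms / sqrt(BW).
NSD = 28.37 / sqrt(20862)
NSD = 28.37 / 144.4368
NSD = 0.1964 uV/sqrt(Hz)

0.1964 uV/sqrt(Hz)


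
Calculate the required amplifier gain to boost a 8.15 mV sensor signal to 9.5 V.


Gain = Vout / Vin (converting to same units).
G = 9.5 V / 8.15 mV
G = 9500.0 mV / 8.15 mV
G = 1165.64

1165.64


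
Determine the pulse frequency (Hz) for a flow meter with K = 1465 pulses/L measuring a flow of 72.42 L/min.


Frequency = K * Q / 60 (converting L/min to L/s).
f = 1465 * 72.42 / 60
f = 106095.3 / 60
f = 1768.26 Hz

1768.26 Hz


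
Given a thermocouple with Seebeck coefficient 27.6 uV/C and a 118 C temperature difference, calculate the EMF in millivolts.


The thermocouple output V = sensitivity * dT.
V = 27.6 uV/C * 118 C
V = 3256.8 uV
V = 3.257 mV

3.257 mV


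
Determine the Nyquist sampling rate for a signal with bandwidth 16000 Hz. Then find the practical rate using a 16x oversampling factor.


By Nyquist theorem, fs_min = 2 * fmax.
fs_min = 2 * 16000 = 32000 Hz
Practical rate = 16 * fs_min = 16 * 32000 = 512000 Hz

fs_min = 32000 Hz, fs_practical = 512000 Hz


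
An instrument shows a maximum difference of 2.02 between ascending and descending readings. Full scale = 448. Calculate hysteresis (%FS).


Hysteresis = (max difference / full scale) * 100%.
H = (2.02 / 448) * 100
H = 0.451 %FS

0.451 %FS


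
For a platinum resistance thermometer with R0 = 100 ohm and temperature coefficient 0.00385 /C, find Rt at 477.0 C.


The RTD equation: Rt = R0 * (1 + alpha * T).
Rt = 100 * (1 + 0.00385 * 477.0)
Rt = 100 * (1 + 1.83645)
Rt = 100 * 2.83645
Rt = 283.645 ohm

283.645 ohm


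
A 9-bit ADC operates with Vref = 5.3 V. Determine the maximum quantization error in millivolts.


The maximum quantization error is +/- LSB/2.
LSB = Vref / 2^n = 5.3 / 512 = 0.01035156 V
Max error = LSB / 2 = 0.01035156 / 2 = 0.00517578 V
Max error = 5.1758 mV

5.1758 mV


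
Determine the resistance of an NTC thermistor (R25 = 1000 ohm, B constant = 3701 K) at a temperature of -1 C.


NTC thermistor equation: Rt = R25 * exp(B * (1/T - 1/T25)).
T in Kelvin: 272.15 K, T25 = 298.15 K
1/T - 1/T25 = 1/272.15 - 1/298.15 = 0.00032043
B * (1/T - 1/T25) = 3701 * 0.00032043 = 1.1859
Rt = 1000 * exp(1.1859) = 3273.6 ohm

3273.6 ohm


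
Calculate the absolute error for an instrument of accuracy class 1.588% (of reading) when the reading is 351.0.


Absolute error = (accuracy% / 100) * reading.
Error = (1.588 / 100) * 351.0
Error = 0.01588 * 351.0
Error = 5.5739

5.5739


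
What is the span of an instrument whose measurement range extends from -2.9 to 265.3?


Span = upper range - lower range.
Span = 265.3 - (-2.9)
Span = 268.2

268.2


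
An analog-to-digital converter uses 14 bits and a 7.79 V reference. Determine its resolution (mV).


The resolution (LSB) of an ADC is Vref / 2^n.
LSB = 7.79 / 2^14
LSB = 7.79 / 16384
LSB = 0.00047546 V = 0.47546387 mV

0.47546387 mV


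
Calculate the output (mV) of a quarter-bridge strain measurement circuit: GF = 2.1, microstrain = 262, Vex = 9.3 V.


Quarter bridge output: Vout = (GF * epsilon * Vex) / 4.
Vout = (2.1 * 262e-6 * 9.3) / 4
Vout = 0.00511686 / 4 V
Vout = 0.00127922 V = 1.2792 mV

1.2792 mV


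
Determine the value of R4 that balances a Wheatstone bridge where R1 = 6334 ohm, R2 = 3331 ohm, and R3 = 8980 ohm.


At balance: R1*R4 = R2*R3, so R4 = R2*R3/R1.
R4 = 3331 * 8980 / 6334
R4 = 29912380 / 6334
R4 = 4722.51 ohm

4722.51 ohm


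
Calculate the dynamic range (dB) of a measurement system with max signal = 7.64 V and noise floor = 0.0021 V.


Dynamic range = 20 * log10(Vmax / Vnoise).
DR = 20 * log10(7.64 / 0.0021)
DR = 20 * log10(3638.1)
DR = 71.22 dB

71.22 dB


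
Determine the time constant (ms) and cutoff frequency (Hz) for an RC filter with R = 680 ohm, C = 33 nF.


Time constant: tau = R * C.
tau = 680 * 3.30e-08 = 2.244e-05 s
tau = 0.0224 ms
Cutoff frequency: fc = 1 / (2*pi*R*C).
fc = 1 / (2*pi*2.244e-05) = 7092.47 Hz

tau = 0.0224 ms, fc = 7092.47 Hz


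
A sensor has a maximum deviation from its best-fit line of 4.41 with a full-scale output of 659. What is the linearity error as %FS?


Linearity error = (max deviation / full scale) * 100%.
Linearity = (4.41 / 659) * 100
Linearity = 0.669 %FS

0.669 %FS


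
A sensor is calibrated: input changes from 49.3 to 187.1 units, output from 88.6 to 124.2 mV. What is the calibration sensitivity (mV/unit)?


Sensitivity = (y2 - y1) / (x2 - x1).
S = (124.2 - 88.6) / (187.1 - 49.3)
S = 35.6 / 137.8
S = 0.2583 mV/unit

0.2583 mV/unit


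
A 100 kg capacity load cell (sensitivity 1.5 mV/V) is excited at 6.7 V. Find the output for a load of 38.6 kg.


Vout = rated_output * Vex * (load / capacity).
Vout = 1.5 * 6.7 * (38.6 / 100)
Vout = 1.5 * 6.7 * 0.386
Vout = 3.879 mV

3.879 mV


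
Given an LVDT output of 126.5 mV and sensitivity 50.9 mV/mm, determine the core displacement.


Displacement = Vout / sensitivity.
d = 126.5 / 50.9
d = 2.485 mm

2.485 mm


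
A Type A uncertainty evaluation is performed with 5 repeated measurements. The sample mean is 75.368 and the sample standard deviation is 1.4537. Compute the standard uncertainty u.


The standard uncertainty for Type A evaluation is u = s / sqrt(n).
u = 1.4537 / sqrt(5)
u = 1.4537 / 2.2361
u = 0.6501

0.6501


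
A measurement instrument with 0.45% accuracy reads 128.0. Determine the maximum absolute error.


Absolute error = (accuracy% / 100) * reading.
Error = (0.45 / 100) * 128.0
Error = 0.0045 * 128.0
Error = 0.576

0.576


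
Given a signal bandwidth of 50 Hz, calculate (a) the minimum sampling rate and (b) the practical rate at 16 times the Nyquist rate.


By Nyquist theorem, fs_min = 2 * fmax.
fs_min = 2 * 50 = 100 Hz
Practical rate = 16 * fs_min = 16 * 100 = 1600 Hz

fs_min = 100 Hz, fs_practical = 1600 Hz


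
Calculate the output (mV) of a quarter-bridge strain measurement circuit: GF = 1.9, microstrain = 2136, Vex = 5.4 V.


Quarter bridge output: Vout = (GF * epsilon * Vex) / 4.
Vout = (1.9 * 2136e-6 * 5.4) / 4
Vout = 0.02191536 / 4 V
Vout = 0.00547884 V = 5.4788 mV

5.4788 mV


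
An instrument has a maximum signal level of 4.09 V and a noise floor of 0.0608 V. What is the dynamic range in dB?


Dynamic range = 20 * log10(Vmax / Vnoise).
DR = 20 * log10(4.09 / 0.0608)
DR = 20 * log10(67.27)
DR = 36.56 dB

36.56 dB


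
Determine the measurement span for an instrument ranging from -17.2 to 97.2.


Span = upper range - lower range.
Span = 97.2 - (-17.2)
Span = 114.4

114.4


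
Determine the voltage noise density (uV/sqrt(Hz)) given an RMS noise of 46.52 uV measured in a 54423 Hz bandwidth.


Noise spectral density = Vrms / sqrt(BW).
NSD = 46.52 / sqrt(54423)
NSD = 46.52 / 233.2874
NSD = 0.1994 uV/sqrt(Hz)

0.1994 uV/sqrt(Hz)


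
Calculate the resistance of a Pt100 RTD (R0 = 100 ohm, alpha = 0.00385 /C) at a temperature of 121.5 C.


The RTD equation: Rt = R0 * (1 + alpha * T).
Rt = 100 * (1 + 0.00385 * 121.5)
Rt = 100 * (1 + 0.467775)
Rt = 100 * 1.467775
Rt = 146.778 ohm

146.778 ohm


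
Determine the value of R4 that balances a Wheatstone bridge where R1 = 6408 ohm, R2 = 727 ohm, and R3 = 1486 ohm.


At balance: R1*R4 = R2*R3, so R4 = R2*R3/R1.
R4 = 727 * 1486 / 6408
R4 = 1080322 / 6408
R4 = 168.59 ohm

168.59 ohm


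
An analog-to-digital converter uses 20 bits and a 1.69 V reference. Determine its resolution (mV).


The resolution (LSB) of an ADC is Vref / 2^n.
LSB = 1.69 / 2^20
LSB = 1.69 / 1048576
LSB = 1.61e-06 V = 0.00161171 mV

0.00161171 mV


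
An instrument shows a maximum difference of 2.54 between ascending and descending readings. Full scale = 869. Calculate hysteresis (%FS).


Hysteresis = (max difference / full scale) * 100%.
H = (2.54 / 869) * 100
H = 0.292 %FS

0.292 %FS


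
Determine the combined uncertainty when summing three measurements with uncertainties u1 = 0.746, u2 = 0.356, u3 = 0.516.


For a sum of independent quantities, uc = sqrt(u1^2 + u2^2 + u3^2).
uc = sqrt(0.746^2 + 0.356^2 + 0.516^2)
uc = sqrt(0.556516 + 0.126736 + 0.266256)
uc = 0.9744

0.9744


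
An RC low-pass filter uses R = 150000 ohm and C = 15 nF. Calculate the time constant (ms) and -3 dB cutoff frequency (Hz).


Time constant: tau = R * C.
tau = 150000 * 1.50e-08 = 0.00225 s
tau = 2.25 ms
Cutoff frequency: fc = 1 / (2*pi*R*C).
fc = 1 / (2*pi*0.00225) = 70.74 Hz

tau = 2.25 ms, fc = 70.74 Hz


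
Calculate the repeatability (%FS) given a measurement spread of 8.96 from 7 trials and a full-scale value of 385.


Repeatability = (spread / full scale) * 100%.
R = (8.96 / 385) * 100
R = 2.327 %FS

2.327 %FS


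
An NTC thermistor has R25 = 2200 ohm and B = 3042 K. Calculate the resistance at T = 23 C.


NTC thermistor equation: Rt = R25 * exp(B * (1/T - 1/T25)).
T in Kelvin: 296.15 K, T25 = 298.15 K
1/T - 1/T25 = 1/296.15 - 1/298.15 = 2.265e-05
B * (1/T - 1/T25) = 3042 * 2.265e-05 = 0.0689
Rt = 2200 * exp(0.0689) = 2356.9 ohm

2356.9 ohm


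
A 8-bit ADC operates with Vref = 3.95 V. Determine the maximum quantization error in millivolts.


The maximum quantization error is +/- LSB/2.
LSB = Vref / 2^n = 3.95 / 256 = 0.01542969 V
Max error = LSB / 2 = 0.01542969 / 2 = 0.00771484 V
Max error = 7.7148 mV

7.7148 mV


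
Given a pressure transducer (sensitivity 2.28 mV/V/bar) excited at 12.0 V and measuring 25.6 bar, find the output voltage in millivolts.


Output = sensitivity * Vex * P.
Vout = 2.28 * 12.0 * 25.6
Vout = 27.36 * 25.6
Vout = 700.42 mV

700.42 mV


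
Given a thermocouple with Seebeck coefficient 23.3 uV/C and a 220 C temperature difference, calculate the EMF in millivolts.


The thermocouple output V = sensitivity * dT.
V = 23.3 uV/C * 220 C
V = 5126.0 uV
V = 5.126 mV

5.126 mV


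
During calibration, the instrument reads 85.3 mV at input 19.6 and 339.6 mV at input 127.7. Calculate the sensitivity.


Sensitivity = (y2 - y1) / (x2 - x1).
S = (339.6 - 85.3) / (127.7 - 19.6)
S = 254.3 / 108.1
S = 2.3525 mV/unit

2.3525 mV/unit


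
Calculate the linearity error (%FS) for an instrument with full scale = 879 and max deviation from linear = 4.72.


Linearity error = (max deviation / full scale) * 100%.
Linearity = (4.72 / 879) * 100
Linearity = 0.537 %FS

0.537 %FS


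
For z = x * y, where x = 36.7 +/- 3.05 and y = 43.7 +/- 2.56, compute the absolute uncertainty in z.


For a product z = x*y, the relative uncertainty is:
uz/z = sqrt((ux/x)^2 + (uy/y)^2)
Relative uncertainties: ux/x = 3.05/36.7 = 0.083106
uy/y = 2.56/43.7 = 0.058581
z = 36.7 * 43.7 = 1603.8
uz = 1603.8 * sqrt(0.083106^2 + 0.058581^2) = 163.07

163.07


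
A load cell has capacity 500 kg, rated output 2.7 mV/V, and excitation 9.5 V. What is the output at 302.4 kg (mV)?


Vout = rated_output * Vex * (load / capacity).
Vout = 2.7 * 9.5 * (302.4 / 500)
Vout = 2.7 * 9.5 * 0.6048
Vout = 15.513 mV

15.513 mV


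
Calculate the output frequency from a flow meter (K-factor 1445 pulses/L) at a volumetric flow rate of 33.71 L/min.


Frequency = K * Q / 60 (converting L/min to L/s).
f = 1445 * 33.71 / 60
f = 48710.95 / 60
f = 811.85 Hz

811.85 Hz


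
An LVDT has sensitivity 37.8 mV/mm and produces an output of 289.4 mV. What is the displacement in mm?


Displacement = Vout / sensitivity.
d = 289.4 / 37.8
d = 7.656 mm

7.656 mm


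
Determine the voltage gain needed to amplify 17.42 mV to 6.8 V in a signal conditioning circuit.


Gain = Vout / Vin (converting to same units).
G = 6.8 V / 17.42 mV
G = 6800.0 mV / 17.42 mV
G = 390.36

390.36


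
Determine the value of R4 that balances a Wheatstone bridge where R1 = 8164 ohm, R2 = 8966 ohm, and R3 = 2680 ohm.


At balance: R1*R4 = R2*R3, so R4 = R2*R3/R1.
R4 = 8966 * 2680 / 8164
R4 = 24028880 / 8164
R4 = 2943.27 ohm

2943.27 ohm


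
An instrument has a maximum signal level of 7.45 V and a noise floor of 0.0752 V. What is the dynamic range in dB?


Dynamic range = 20 * log10(Vmax / Vnoise).
DR = 20 * log10(7.45 / 0.0752)
DR = 20 * log10(99.07)
DR = 39.92 dB

39.92 dB


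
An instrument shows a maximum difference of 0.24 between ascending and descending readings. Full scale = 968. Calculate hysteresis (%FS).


Hysteresis = (max difference / full scale) * 100%.
H = (0.24 / 968) * 100
H = 0.025 %FS

0.025 %FS


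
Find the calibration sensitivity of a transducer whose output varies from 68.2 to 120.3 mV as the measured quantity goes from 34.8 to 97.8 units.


Sensitivity = (y2 - y1) / (x2 - x1).
S = (120.3 - 68.2) / (97.8 - 34.8)
S = 52.1 / 63.0
S = 0.827 mV/unit

0.827 mV/unit


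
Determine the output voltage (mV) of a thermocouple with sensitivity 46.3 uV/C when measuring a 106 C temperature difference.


The thermocouple output V = sensitivity * dT.
V = 46.3 uV/C * 106 C
V = 4907.8 uV
V = 4.908 mV

4.908 mV


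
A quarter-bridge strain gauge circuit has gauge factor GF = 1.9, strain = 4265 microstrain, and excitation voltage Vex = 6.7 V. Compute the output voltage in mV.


Quarter bridge output: Vout = (GF * epsilon * Vex) / 4.
Vout = (1.9 * 4265e-6 * 6.7) / 4
Vout = 0.05429345 / 4 V
Vout = 0.01357336 V = 13.5734 mV

13.5734 mV


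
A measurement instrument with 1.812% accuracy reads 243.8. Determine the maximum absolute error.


Absolute error = (accuracy% / 100) * reading.
Error = (1.812 / 100) * 243.8
Error = 0.01812 * 243.8
Error = 4.4177

4.4177


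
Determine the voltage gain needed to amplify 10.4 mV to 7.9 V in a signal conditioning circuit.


Gain = Vout / Vin (converting to same units).
G = 7.9 V / 10.4 mV
G = 7900.0 mV / 10.4 mV
G = 759.62

759.62


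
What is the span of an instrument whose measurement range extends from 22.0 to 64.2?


Span = upper range - lower range.
Span = 64.2 - (22.0)
Span = 42.2

42.2


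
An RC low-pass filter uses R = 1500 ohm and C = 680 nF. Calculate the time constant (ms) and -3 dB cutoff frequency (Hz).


Time constant: tau = R * C.
tau = 1500 * 6.80e-07 = 0.00102 s
tau = 1.02 ms
Cutoff frequency: fc = 1 / (2*pi*R*C).
fc = 1 / (2*pi*0.00102) = 156.03 Hz

tau = 1.02 ms, fc = 156.03 Hz
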